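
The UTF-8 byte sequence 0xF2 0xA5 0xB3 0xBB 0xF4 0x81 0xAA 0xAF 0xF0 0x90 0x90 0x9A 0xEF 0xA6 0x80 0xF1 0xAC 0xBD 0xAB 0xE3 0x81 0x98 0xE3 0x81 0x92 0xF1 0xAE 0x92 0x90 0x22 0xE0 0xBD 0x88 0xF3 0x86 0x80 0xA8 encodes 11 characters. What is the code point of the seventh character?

Offset 0: leading byte 0xF2 = 11110010 → 4-byte char #1 = F2 A5 B3 BB.
Offset 4: leading byte 0xF4 = 11110100 → 4-byte char #2 = F4 81 AA AF.
Offset 8: leading byte 0xF0 = 11110000 → 4-byte char #3 = F0 90 90 9A.
Offset 12: leading byte 0xEF = 11101111 → 3-byte char #4 = EF A6 80.
Offset 15: leading byte 0xF1 = 11110001 → 4-byte char #5 = F1 AC BD AB.
Offset 19: leading byte 0xE3 = 11100011 → 3-byte char #6 = E3 81 98.
Offset 22: leading byte 0xE3 = 11100011 → 3-byte char #7 = E3 81 92.
Leading byte 0xE3 = 11100011 matches 1110xxxx → 3-byte sequence.
Byte 1: 0xE3 = 11100011, payload 0011 (4 bits).
Byte 2: 0x81 = 10000001 (10xxxxxx ✓), payload 000001.
Byte 3: 0x92 = 10010010 (10xxxxxx ✓), payload 010010.
Concatenate: 0011000001010010 = 0x3052 (16 bits → U+3052).

U+3052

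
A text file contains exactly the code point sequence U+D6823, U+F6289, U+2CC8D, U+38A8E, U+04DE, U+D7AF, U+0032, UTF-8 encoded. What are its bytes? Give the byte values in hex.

U+D6823: 4-byte form → F3 96 A0 A3.
U+F6289: 4-byte form → F3 B6 8A 89.
U+2CC8D: 4-byte form → F0 AC B2 8D.
U+38A8E: 4-byte form → F0 B8 AA 8E.
U+04DE: 2-byte form → D3 9E.
U+D7AF: 3-byte form → ED 9E AF.
U+0032: 1-byte form → 32.
Concatenated (22 bytes): F3 96 A0 A3 F3 B6 8A 89 F0 AC B2 8D F0 B8 AA 8E D3 9E ED 9E AF 32.

F3 96 A0 A3 F3 B6 8A 89 F0 AC B2 8D F0 B8 AA 8E D3 9E ED 9E AF 32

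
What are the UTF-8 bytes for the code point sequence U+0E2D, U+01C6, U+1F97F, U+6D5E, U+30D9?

U+0E2D: 3-byte form → E0 B8 AD.
U+01C6: 2-byte form → C7 86.
U+1F97F: 4-byte form → F0 9F A5 BF.
U+6D5E: 3-byte form → E6 B5 9E.
U+30D9: 3-byte form → E3 83 99.
Concatenated (15 bytes): E0 B8 AD C7 86 F0 9F A5 BF E6 B5 9E E3 83 99.

E0 B8 AD C7 86 F0 9F A5 BF E6 B5 9E E3 83 99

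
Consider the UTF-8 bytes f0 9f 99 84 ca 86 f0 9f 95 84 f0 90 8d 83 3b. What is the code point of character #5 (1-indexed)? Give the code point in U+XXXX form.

Offset 0: leading byte 0xF0 = 11110000 → 4-byte char #1 = F0 9F 99 84.
Offset 4: leading byte 0xCA = 11001010 → 2-byte char #2 = CA 86.
Offset 6: leading byte 0xF0 = 11110000 → 4-byte char #3 = F0 9F 95 84.
Offset 10: leading byte 0xF0 = 11110000 → 4-byte char #4 = F0 90 8D 83.
Offset 14: leading byte 0x3B = 00111011 → 1-byte char #5 = 3B.
Leading byte 0x3B = 00111011 matches 0xxxxxxx → 1-byte sequence.
Byte 1: 0x3B = 00111011, payload 0111011 (7 bits).
Concatenate: 0111011 = 0x3B (7 bits → U+003B).

U+003B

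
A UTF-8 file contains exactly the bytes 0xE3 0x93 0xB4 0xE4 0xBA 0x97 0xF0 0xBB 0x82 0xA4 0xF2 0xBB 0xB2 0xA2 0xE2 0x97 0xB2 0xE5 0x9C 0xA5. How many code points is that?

6

Byte at offset 0: 0xE3 = 11100011 → 3-byte char (#1). Advance 3.
Byte at offset 3: 0xE4 = 11100100 → 3-byte char (#2). Advance 3.
Byte at offset 6: 0xF0 = 11110000 → 4-byte char (#3). Advance 4.
Byte at offset 10: 0xF2 = 11110010 → 4-byte char (#4). Advance 4.
Byte at offset 14: 0xE2 = 11100010 → 3-byte char (#5). Advance 3.
Byte at offset 17: 0xE5 = 11100101 → 3-byte char (#6). Advance 3.
Reached end at offset 20 after 6 code points.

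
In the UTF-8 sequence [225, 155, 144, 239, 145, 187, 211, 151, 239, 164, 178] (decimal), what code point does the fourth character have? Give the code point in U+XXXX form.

U+F932

Offset 0: leading byte 0xE1 = 11100001 → 3-byte char #1 = E1 9B 90.
Offset 3: leading byte 0xEF = 11101111 → 3-byte char #2 = EF 91 BB.
Offset 6: leading byte 0xD3 = 11010011 → 2-byte char #3 = D3 97.
Offset 8: leading byte 0xEF = 11101111 → 3-byte char #4 = EF A4 B2.
Leading byte 0xEF = 11101111 matches 1110xxxx → 3-byte sequence.
Byte 1: 0xEF = 11101111, payload 1111 (4 bits).
Byte 2: 0xA4 = 10100100 (10xxxxxx ✓), payload 100100.
Byte 3: 0xB2 = 10110010 (10xxxxxx ✓), payload 110010.
Concatenate: 1111100100110010 = 0xF932 (16 bits → U+F932).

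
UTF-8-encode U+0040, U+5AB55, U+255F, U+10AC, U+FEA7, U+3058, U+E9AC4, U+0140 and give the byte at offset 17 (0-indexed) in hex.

U+0040 → 1-byte form 40 at offsets 0–0.
U+5AB55 → 4-byte form F1 9A AD 95 at offsets 1–4.
U+255F → 3-byte form E2 95 9F at offsets 5–7.
U+10AC → 3-byte form E1 82 AC at offsets 8–10.
U+FEA7 → 3-byte form EF BA A7 at offsets 11–13.
U+3058 → 3-byte form E3 81 98 at offsets 14–16.
U+E9AC4 → 4-byte form F3 A9 AB 84 at offsets 17–20.
Offset 17 falls in char 7's range; it's byte 1 of F3 A9 AB 84 = 0xF3.

0xF3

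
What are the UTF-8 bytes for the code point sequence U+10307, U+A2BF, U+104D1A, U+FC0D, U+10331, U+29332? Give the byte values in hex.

U+10307: 4-byte form → F0 90 8C 87.
U+A2BF: 3-byte form → EA 8A BF.
U+104D1A: 4-byte form → F4 84 B4 9A.
U+FC0D: 3-byte form → EF B0 8D.
U+10331: 4-byte form → F0 90 8C B1.
U+29332: 4-byte form → F0 A9 8C B2.
Concatenated (22 bytes): F0 90 8C 87 EA 8A BF F4 84 B4 9A EF B0 8D F0 90 8C B1 F0 A9 8C B2.

F0 90 8C 87 EA 8A BF F4 84 B4 9A EF B0 8D F0 90 8C B1 F0 A9 8C B2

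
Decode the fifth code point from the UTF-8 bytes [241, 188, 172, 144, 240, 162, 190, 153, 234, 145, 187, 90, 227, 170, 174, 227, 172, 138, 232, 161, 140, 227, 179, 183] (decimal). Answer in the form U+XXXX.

U+3AAE

Offset 0: leading byte 0xF1 = 11110001 → 4-byte char #1 = F1 BC AC 90.
Offset 4: leading byte 0xF0 = 11110000 → 4-byte char #2 = F0 A2 BE 99.
Offset 8: leading byte 0xEA = 11101010 → 3-byte char #3 = EA 91 BB.
Offset 11: leading byte 0x5A = 01011010 → 1-byte char #4 = 5A.
Offset 12: leading byte 0xE3 = 11100011 → 3-byte char #5 = E3 AA AE.
Leading byte 0xE3 = 11100011 matches 1110xxxx → 3-byte sequence.
Byte 1: 0xE3 = 11100011, payload 0011 (4 bits).
Byte 2: 0xAA = 10101010 (10xxxxxx ✓), payload 101010.
Byte 3: 0xAE = 10101110 (10xxxxxx ✓), payload 101110.
Concatenate: 0011101010101110 = 0x3AAE (16 bits → U+3AAE).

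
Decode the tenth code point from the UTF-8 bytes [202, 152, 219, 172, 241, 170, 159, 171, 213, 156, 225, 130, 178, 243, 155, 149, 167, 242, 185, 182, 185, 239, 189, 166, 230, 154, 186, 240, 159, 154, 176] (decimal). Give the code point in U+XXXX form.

U+1F6B0

Offset 0: leading byte 0xCA = 11001010 → 2-byte char #1 = CA 98.
Offset 2: leading byte 0xDB = 11011011 → 2-byte char #2 = DB AC.
Offset 4: leading byte 0xF1 = 11110001 → 4-byte char #3 = F1 AA 9F AB.
Offset 8: leading byte 0xD5 = 11010101 → 2-byte char #4 = D5 9C.
Offset 10: leading byte 0xE1 = 11100001 → 3-byte char #5 = E1 82 B2.
Offset 13: leading byte 0xF3 = 11110011 → 4-byte char #6 = F3 9B 95 A7.
Offset 17: leading byte 0xF2 = 11110010 → 4-byte char #7 = F2 B9 B6 B9.
Offset 21: leading byte 0xEF = 11101111 → 3-byte char #8 = EF BD A6.
Offset 24: leading byte 0xE6 = 11100110 → 3-byte char #9 = E6 9A BA.
Offset 27: leading byte 0xF0 = 11110000 → 4-byte char #10 = F0 9F 9A B0.
Leading byte 0xF0 = 11110000 matches 11110xxx → 4-byte sequence.
Byte 1: 0xF0 = 11110000, payload 000 (3 bits).
Byte 2: 0x9F = 10011111 (10xxxxxx ✓), payload 011111.
Byte 3: 0x9A = 10011010 (10xxxxxx ✓), payload 011010.
Byte 4: 0xB0 = 10110000 (10xxxxxx ✓), payload 110000.
Concatenate: 000011111011010110000 = 0x1F6B0 (21 bits → U+1F6B0).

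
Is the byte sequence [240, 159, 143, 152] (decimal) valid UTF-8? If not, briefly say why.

valid

Leading byte 0xF0 = 11110000 → 4-byte form.
Continuation bytes 0x9F=10011111, 0x8F=10001111, 0x98=10011000 all match 10xxxxxx.
Decoded value 0x1F3D8 is ≥ 0x10000 (shortest form) and not a surrogate.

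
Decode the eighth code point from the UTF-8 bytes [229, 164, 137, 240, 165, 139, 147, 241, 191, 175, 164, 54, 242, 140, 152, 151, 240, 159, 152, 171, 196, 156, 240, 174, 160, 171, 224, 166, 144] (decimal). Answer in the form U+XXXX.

U+2E82B

Offset 0: leading byte 0xE5 = 11100101 → 3-byte char #1 = E5 A4 89.
Offset 3: leading byte 0xF0 = 11110000 → 4-byte char #2 = F0 A5 8B 93.
Offset 7: leading byte 0xF1 = 11110001 → 4-byte char #3 = F1 BF AF A4.
Offset 11: leading byte 0x36 = 00110110 → 1-byte char #4 = 36.
Offset 12: leading byte 0xF2 = 11110010 → 4-byte char #5 = F2 8C 98 97.
Offset 16: leading byte 0xF0 = 11110000 → 4-byte char #6 = F0 9F 98 AB.
Offset 20: leading byte 0xC4 = 11000100 → 2-byte char #7 = C4 9C.
Offset 22: leading byte 0xF0 = 11110000 → 4-byte char #8 = F0 AE A0 AB.
Leading byte 0xF0 = 11110000 matches 11110xxx → 4-byte sequence.
Byte 1: 0xF0 = 11110000, payload 000 (3 bits).
Byte 2: 0xAE = 10101110 (10xxxxxx ✓), payload 101110.
Byte 3: 0xA0 = 10100000 (10xxxxxx ✓), payload 100000.
Byte 4: 0xAB = 10101011 (10xxxxxx ✓), payload 101011.
Concatenate: 000101110100000101011 = 0x2E82B (21 bits → U+2E82B).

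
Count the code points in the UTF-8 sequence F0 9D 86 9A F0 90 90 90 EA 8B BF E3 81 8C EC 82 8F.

Byte at offset 0: 0xF0 = 11110000 → 4-byte char (#1). Advance 4.
Byte at offset 4: 0xF0 = 11110000 → 4-byte char (#2). Advance 4.
Byte at offset 8: 0xEA = 11101010 → 3-byte char (#3). Advance 3.
Byte at offset 11: 0xE3 = 11100011 → 3-byte char (#4). Advance 3.
Byte at offset 14: 0xEC = 11101100 → 3-byte char (#5). Advance 3.
Reached end at offset 17 after 5 code points.

5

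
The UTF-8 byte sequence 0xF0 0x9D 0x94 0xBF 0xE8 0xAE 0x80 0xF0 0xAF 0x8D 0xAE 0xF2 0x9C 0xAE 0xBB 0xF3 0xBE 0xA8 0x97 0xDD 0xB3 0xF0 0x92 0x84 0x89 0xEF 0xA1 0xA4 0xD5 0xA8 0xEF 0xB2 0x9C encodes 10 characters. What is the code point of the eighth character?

U+F864

Offset 0: leading byte 0xF0 = 11110000 → 4-byte char #1 = F0 9D 94 BF.
Offset 4: leading byte 0xE8 = 11101000 → 3-byte char #2 = E8 AE 80.
Offset 7: leading byte 0xF0 = 11110000 → 4-byte char #3 = F0 AF 8D AE.
Offset 11: leading byte 0xF2 = 11110010 → 4-byte char #4 = F2 9C AE BB.
Offset 15: leading byte 0xF3 = 11110011 → 4-byte char #5 = F3 BE A8 97.
Offset 19: leading byte 0xDD = 11011101 → 2-byte char #6 = DD B3.
Offset 21: leading byte 0xF0 = 11110000 → 4-byte char #7 = F0 92 84 89.
Offset 25: leading byte 0xEF = 11101111 → 3-byte char #8 = EF A1 A4.
Leading byte 0xEF = 11101111 matches 1110xxxx → 3-byte sequence.
Byte 1: 0xEF = 11101111, payload 1111 (4 bits).
Byte 2: 0xA1 = 10100001 (10xxxxxx ✓), payload 100001.
Byte 3: 0xA4 = 10100100 (10xxxxxx ✓), payload 100100.
Concatenate: 1111100001100100 = 0xF864 (16 bits → U+F864).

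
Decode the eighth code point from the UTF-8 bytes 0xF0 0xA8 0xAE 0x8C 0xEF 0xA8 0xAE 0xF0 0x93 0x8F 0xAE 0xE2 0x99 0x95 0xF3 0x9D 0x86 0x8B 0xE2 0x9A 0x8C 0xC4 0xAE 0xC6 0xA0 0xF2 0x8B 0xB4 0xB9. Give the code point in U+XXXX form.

Offset 0: leading byte 0xF0 = 11110000 → 4-byte char #1 = F0 A8 AE 8C.
Offset 4: leading byte 0xEF = 11101111 → 3-byte char #2 = EF A8 AE.
Offset 7: leading byte 0xF0 = 11110000 → 4-byte char #3 = F0 93 8F AE.
Offset 11: leading byte 0xE2 = 11100010 → 3-byte char #4 = E2 99 95.
Offset 14: leading byte 0xF3 = 11110011 → 4-byte char #5 = F3 9D 86 8B.
Offset 18: leading byte 0xE2 = 11100010 → 3-byte char #6 = E2 9A 8C.
Offset 21: leading byte 0xC4 = 11000100 → 2-byte char #7 = C4 AE.
Offset 23: leading byte 0xC6 = 11000110 → 2-byte char #8 = C6 A0.
Leading byte 0xC6 = 11000110 matches 110xxxxx → 2-byte sequence.
Byte 1: 0xC6 = 11000110, payload 00110 (5 bits).
Byte 2: 0xA0 = 10100000 (10xxxxxx ✓), payload 100000.
Concatenate: 00110100000 = 0x1A0 (11 bits → U+01A0).

U+01A0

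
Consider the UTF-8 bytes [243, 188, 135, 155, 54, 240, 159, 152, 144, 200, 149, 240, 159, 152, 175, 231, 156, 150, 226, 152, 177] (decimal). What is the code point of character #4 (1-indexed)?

Offset 0: leading byte 0xF3 = 11110011 → 4-byte char #1 = F3 BC 87 9B.
Offset 4: leading byte 0x36 = 00110110 → 1-byte char #2 = 36.
Offset 5: leading byte 0xF0 = 11110000 → 4-byte char #3 = F0 9F 98 90.
Offset 9: leading byte 0xC8 = 11001000 → 2-byte char #4 = C8 95.
Leading byte 0xC8 = 11001000 matches 110xxxxx → 2-byte sequence.
Byte 1: 0xC8 = 11001000, payload 01000 (5 bits).
Byte 2: 0x95 = 10010101 (10xxxxxx ✓), payload 010101.
Concatenate: 01000010101 = 0x215 (11 bits → U+0215).

U+0215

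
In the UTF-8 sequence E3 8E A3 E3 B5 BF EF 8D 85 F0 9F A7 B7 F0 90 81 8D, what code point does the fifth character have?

Offset 0: leading byte 0xE3 = 11100011 → 3-byte char #1 = E3 8E A3.
Offset 3: leading byte 0xE3 = 11100011 → 3-byte char #2 = E3 B5 BF.
Offset 6: leading byte 0xEF = 11101111 → 3-byte char #3 = EF 8D 85.
Offset 9: leading byte 0xF0 = 11110000 → 4-byte char #4 = F0 9F A7 B7.
Offset 13: leading byte 0xF0 = 11110000 → 4-byte char #5 = F0 90 81 8D.
Leading byte 0xF0 = 11110000 matches 11110xxx → 4-byte sequence.
Byte 1: 0xF0 = 11110000, payload 000 (3 bits).
Byte 2: 0x90 = 10010000 (10xxxxxx ✓), payload 010000.
Byte 3: 0x81 = 10000001 (10xxxxxx ✓), payload 000001.
Byte 4: 0x8D = 10001101 (10xxxxxx ✓), payload 001101.
Concatenate: 000010000000001001101 = 0x1004D (21 bits → U+1004D).

U+1004D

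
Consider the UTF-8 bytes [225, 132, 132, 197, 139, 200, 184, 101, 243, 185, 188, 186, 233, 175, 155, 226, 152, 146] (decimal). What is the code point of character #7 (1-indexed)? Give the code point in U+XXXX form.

U+2612

Offset 0: leading byte 0xE1 = 11100001 → 3-byte char #1 = E1 84 84.
Offset 3: leading byte 0xC5 = 11000101 → 2-byte char #2 = C5 8B.
Offset 5: leading byte 0xC8 = 11001000 → 2-byte char #3 = C8 B8.
Offset 7: leading byte 0x65 = 01100101 → 1-byte char #4 = 65.
Offset 8: leading byte 0xF3 = 11110011 → 4-byte char #5 = F3 B9 BC BA.
Offset 12: leading byte 0xE9 = 11101001 → 3-byte char #6 = E9 AF 9B.
Offset 15: leading byte 0xE2 = 11100010 → 3-byte char #7 = E2 98 92.
Leading byte 0xE2 = 11100010 matches 1110xxxx → 3-byte sequence.
Byte 1: 0xE2 = 11100010, payload 0010 (4 bits).
Byte 2: 0x98 = 10011000 (10xxxxxx ✓), payload 011000.
Byte 3: 0x92 = 10010010 (10xxxxxx ✓), payload 010010.
Concatenate: 0010011000010010 = 0x2612 (16 bits → U+2612).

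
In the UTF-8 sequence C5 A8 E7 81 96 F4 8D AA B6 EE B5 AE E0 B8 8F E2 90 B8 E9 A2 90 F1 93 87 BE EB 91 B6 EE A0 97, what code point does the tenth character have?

U+E817

Offset 0: leading byte 0xC5 = 11000101 → 2-byte char #1 = C5 A8.
Offset 2: leading byte 0xE7 = 11100111 → 3-byte char #2 = E7 81 96.
Offset 5: leading byte 0xF4 = 11110100 → 4-byte char #3 = F4 8D AA B6.
Offset 9: leading byte 0xEE = 11101110 → 3-byte char #4 = EE B5 AE.
Offset 12: leading byte 0xE0 = 11100000 → 3-byte char #5 = E0 B8 8F.
Offset 15: leading byte 0xE2 = 11100010 → 3-byte char #6 = E2 90 B8.
Offset 18: leading byte 0xE9 = 11101001 → 3-byte char #7 = E9 A2 90.
Offset 21: leading byte 0xF1 = 11110001 → 4-byte char #8 = F1 93 87 BE.
Offset 25: leading byte 0xEB = 11101011 → 3-byte char #9 = EB 91 B6.
Offset 28: leading byte 0xEE = 11101110 → 3-byte char #10 = EE A0 97.
Leading byte 0xEE = 11101110 matches 1110xxxx → 3-byte sequence.
Byte 1: 0xEE = 11101110, payload 1110 (4 bits).
Byte 2: 0xA0 = 10100000 (10xxxxxx ✓), payload 100000.
Byte 3: 0x97 = 10010111 (10xxxxxx ✓), payload 010111.
Concatenate: 1110100000010111 = 0xE817 (16 bits → U+E817).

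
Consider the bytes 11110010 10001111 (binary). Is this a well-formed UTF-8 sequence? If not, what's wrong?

invalid (sequence truncated)

Leading byte 0xF2 = 11110010 → 4-byte form, but only 2 bytes are present.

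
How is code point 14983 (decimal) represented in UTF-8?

U+3A87 = 0x3A87 = 14983 decimal. In range U+0800–U+FFFF → 3-byte form: 1110xxxx 10xxxxxx 10xxxxxx.
Binary (16 bits): 0011101010000111.
Split 4+6+6: 0011 | 101010 | 000111.
Byte 1: 11100011 = 0xE3.
Byte 2: 10101010 = 0xAA.
Byte 3: 10000111 = 0x87.

E3 AA 87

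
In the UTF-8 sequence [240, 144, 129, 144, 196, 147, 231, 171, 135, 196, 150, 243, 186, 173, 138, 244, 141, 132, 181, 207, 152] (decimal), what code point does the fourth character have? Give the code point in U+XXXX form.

Offset 0: leading byte 0xF0 = 11110000 → 4-byte char #1 = F0 90 81 90.
Offset 4: leading byte 0xC4 = 11000100 → 2-byte char #2 = C4 93.
Offset 6: leading byte 0xE7 = 11100111 → 3-byte char #3 = E7 AB 87.
Offset 9: leading byte 0xC4 = 11000100 → 2-byte char #4 = C4 96.
Leading byte 0xC4 = 11000100 matches 110xxxxx → 2-byte sequence.
Byte 1: 0xC4 = 11000100, payload 00100 (5 bits).
Byte 2: 0x96 = 10010110 (10xxxxxx ✓), payload 010110.
Concatenate: 00100010110 = 0x116 (11 bits → U+0116).

U+0116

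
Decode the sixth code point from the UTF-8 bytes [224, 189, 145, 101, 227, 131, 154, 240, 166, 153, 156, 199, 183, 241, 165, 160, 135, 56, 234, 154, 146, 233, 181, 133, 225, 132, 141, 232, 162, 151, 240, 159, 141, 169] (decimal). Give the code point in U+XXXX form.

Offset 0: leading byte 0xE0 = 11100000 → 3-byte char #1 = E0 BD 91.
Offset 3: leading byte 0x65 = 01100101 → 1-byte char #2 = 65.
Offset 4: leading byte 0xE3 = 11100011 → 3-byte char #3 = E3 83 9A.
Offset 7: leading byte 0xF0 = 11110000 → 4-byte char #4 = F0 A6 99 9C.
Offset 11: leading byte 0xC7 = 11000111 → 2-byte char #5 = C7 B7.
Offset 13: leading byte 0xF1 = 11110001 → 4-byte char #6 = F1 A5 A0 87.
Leading byte 0xF1 = 11110001 matches 11110xxx → 4-byte sequence.
Byte 1: 0xF1 = 11110001, payload 001 (3 bits).
Byte 2: 0xA5 = 10100101 (10xxxxxx ✓), payload 100101.
Byte 3: 0xA0 = 10100000 (10xxxxxx ✓), payload 100000.
Byte 4: 0x87 = 10000111 (10xxxxxx ✓), payload 000111.
Concatenate: 001100101100000000111 = 0x65807 (21 bits → U+65807).

U+65807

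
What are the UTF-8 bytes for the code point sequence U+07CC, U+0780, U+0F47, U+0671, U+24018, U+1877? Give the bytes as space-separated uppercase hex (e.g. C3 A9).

DF 8C DE 80 E0 BD 87 D9 B1 F0 A4 80 98 E1 A1 B7

U+07CC: 2-byte form → DF 8C.
U+0780: 2-byte form → DE 80.
U+0F47: 3-byte form → E0 BD 87.
U+0671: 2-byte form → D9 B1.
U+24018: 4-byte form → F0 A4 80 98.
U+1877: 3-byte form → E1 A1 B7.
Concatenated (16 bytes): DF 8C DE 80 E0 BD 87 D9 B1 F0 A4 80 98 E1 A1 B7.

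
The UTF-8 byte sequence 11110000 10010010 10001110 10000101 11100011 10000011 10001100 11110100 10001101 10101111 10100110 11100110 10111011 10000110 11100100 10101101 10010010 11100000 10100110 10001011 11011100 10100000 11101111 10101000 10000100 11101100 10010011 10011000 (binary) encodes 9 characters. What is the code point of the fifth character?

U+4B52

Offset 0: leading byte 0xF0 = 11110000 → 4-byte char #1 = F0 92 8E 85.
Offset 4: leading byte 0xE3 = 11100011 → 3-byte char #2 = E3 83 8C.
Offset 7: leading byte 0xF4 = 11110100 → 4-byte char #3 = F4 8D AF A6.
Offset 11: leading byte 0xE6 = 11100110 → 3-byte char #4 = E6 BB 86.
Offset 14: leading byte 0xE4 = 11100100 → 3-byte char #5 = E4 AD 92.
Leading byte 0xE4 = 11100100 matches 1110xxxx → 3-byte sequence.
Byte 1: 0xE4 = 11100100, payload 0100 (4 bits).
Byte 2: 0xAD = 10101101 (10xxxxxx ✓), payload 101101.
Byte 3: 0x92 = 10010010 (10xxxxxx ✓), payload 010010.
Concatenate: 0100101101010010 = 0x4B52 (16 bits → U+4B52).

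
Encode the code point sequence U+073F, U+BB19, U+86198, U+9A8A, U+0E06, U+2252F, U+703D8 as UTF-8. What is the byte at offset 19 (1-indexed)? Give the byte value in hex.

1-indexed offset 19 is 0-indexed offset 18.
U+073F → 2-byte form DC BF at offsets 0–1.
U+BB19 → 3-byte form EB AC 99 at offsets 2–4.
U+86198 → 4-byte form F2 86 86 98 at offsets 5–8.
U+9A8A → 3-byte form E9 AA 8A at offsets 9–11.
U+0E06 → 3-byte form E0 B8 86 at offsets 12–14.
U+2252F → 4-byte form F0 A2 94 AF at offsets 15–18.
Offset 18 falls in char 6's range; it's byte 4 of F0 A2 94 AF = 0xAF.

0xAF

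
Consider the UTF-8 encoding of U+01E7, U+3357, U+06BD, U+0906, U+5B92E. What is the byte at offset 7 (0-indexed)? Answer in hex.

U+01E7 → 2-byte form C7 A7 at offsets 0–1.
U+3357 → 3-byte form E3 8D 97 at offsets 2–4.
U+06BD → 2-byte form DA BD at offsets 5–6.
U+0906 → 3-byte form E0 A4 86 at offsets 7–9.
Offset 7 falls in char 4's range; it's byte 1 of E0 A4 86 = 0xE0.

0xE0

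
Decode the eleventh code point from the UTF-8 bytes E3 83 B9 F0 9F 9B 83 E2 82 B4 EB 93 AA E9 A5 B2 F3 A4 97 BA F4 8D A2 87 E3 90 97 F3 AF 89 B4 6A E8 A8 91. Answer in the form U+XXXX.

U+8A11

Offset 0: leading byte 0xE3 = 11100011 → 3-byte char #1 = E3 83 B9.
Offset 3: leading byte 0xF0 = 11110000 → 4-byte char #2 = F0 9F 9B 83.
Offset 7: leading byte 0xE2 = 11100010 → 3-byte char #3 = E2 82 B4.
Offset 10: leading byte 0xEB = 11101011 → 3-byte char #4 = EB 93 AA.
Offset 13: leading byte 0xE9 = 11101001 → 3-byte char #5 = E9 A5 B2.
Offset 16: leading byte 0xF3 = 11110011 → 4-byte char #6 = F3 A4 97 BA.
Offset 20: leading byte 0xF4 = 11110100 → 4-byte char #7 = F4 8D A2 87.
Offset 24: leading byte 0xE3 = 11100011 → 3-byte char #8 = E3 90 97.
Offset 27: leading byte 0xF3 = 11110011 → 4-byte char #9 = F3 AF 89 B4.
Offset 31: leading byte 0x6A = 01101010 → 1-byte char #10 = 6A.
Offset 32: leading byte 0xE8 = 11101000 → 3-byte char #11 = E8 A8 91.
Leading byte 0xE8 = 11101000 matches 1110xxxx → 3-byte sequence.
Byte 1: 0xE8 = 11101000, payload 1000 (4 bits).
Byte 2: 0xA8 = 10101000 (10xxxxxx ✓), payload 101000.
Byte 3: 0x91 = 10010001 (10xxxxxx ✓), payload 010001.
Concatenate: 1000101000010001 = 0x8A11 (16 bits → U+8A11).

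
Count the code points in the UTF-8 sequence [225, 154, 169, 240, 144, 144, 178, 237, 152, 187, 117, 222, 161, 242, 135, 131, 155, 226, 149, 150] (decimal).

Byte at offset 0: 0xE1 = 11100001 → 3-byte char (#1). Advance 3.
Byte at offset 3: 0xF0 = 11110000 → 4-byte char (#2). Advance 4.
Byte at offset 7: 0xED = 11101101 → 3-byte char (#3). Advance 3.
Byte at offset 10: 0x75 = 01110101 → 1-byte char (#4). Advance 1.
Byte at offset 11: 0xDE = 11011110 → 2-byte char (#5). Advance 2.
Byte at offset 13: 0xF2 = 11110010 → 4-byte char (#6). Advance 4.
Byte at offset 17: 0xE2 = 11100010 → 3-byte char (#7). Advance 3.
Reached end at offset 20 after 7 code points.

7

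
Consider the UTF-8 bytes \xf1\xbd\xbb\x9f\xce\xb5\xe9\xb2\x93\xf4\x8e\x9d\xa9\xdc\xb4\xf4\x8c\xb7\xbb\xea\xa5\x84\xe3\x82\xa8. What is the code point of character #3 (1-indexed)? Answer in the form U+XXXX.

Offset 0: leading byte 0xF1 = 11110001 → 4-byte char #1 = F1 BD BB 9F.
Offset 4: leading byte 0xCE = 11001110 → 2-byte char #2 = CE B5.
Offset 6: leading byte 0xE9 = 11101001 → 3-byte char #3 = E9 B2 93.
Leading byte 0xE9 = 11101001 matches 1110xxxx → 3-byte sequence.
Byte 1: 0xE9 = 11101001, payload 1001 (4 bits).
Byte 2: 0xB2 = 10110010 (10xxxxxx ✓), payload 110010.
Byte 3: 0x93 = 10010011 (10xxxxxx ✓), payload 010011.
Concatenate: 1001110010010011 = 0x9C93 (16 bits → U+9C93).

U+9C93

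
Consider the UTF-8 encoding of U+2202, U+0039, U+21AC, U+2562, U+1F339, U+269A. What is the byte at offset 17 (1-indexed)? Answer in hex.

0x9A

1-indexed offset 17 is 0-indexed offset 16.
U+2202 → 3-byte form E2 88 82 at offsets 0–2.
U+0039 → 1-byte form 39 at offsets 3–3.
U+21AC → 3-byte form E2 86 AC at offsets 4–6.
U+2562 → 3-byte form E2 95 A2 at offsets 7–9.
U+1F339 → 4-byte form F0 9F 8C B9 at offsets 10–13.
U+269A → 3-byte form E2 9A 9A at offsets 14–16.
Offset 16 falls in char 6's range; it's byte 3 of E2 9A 9A = 0x9A.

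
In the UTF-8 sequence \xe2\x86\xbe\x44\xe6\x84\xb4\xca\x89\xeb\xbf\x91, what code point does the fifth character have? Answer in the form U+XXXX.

U+BFD1

Offset 0: leading byte 0xE2 = 11100010 → 3-byte char #1 = E2 86 BE.
Offset 3: leading byte 0x44 = 01000100 → 1-byte char #2 = 44.
Offset 4: leading byte 0xE6 = 11100110 → 3-byte char #3 = E6 84 B4.
Offset 7: leading byte 0xCA = 11001010 → 2-byte char #4 = CA 89.
Offset 9: leading byte 0xEB = 11101011 → 3-byte char #5 = EB BF 91.
Leading byte 0xEB = 11101011 matches 1110xxxx → 3-byte sequence.
Byte 1: 0xEB = 11101011, payload 1011 (4 bits).
Byte 2: 0xBF = 10111111 (10xxxxxx ✓), payload 111111.
Byte 3: 0x91 = 10010001 (10xxxxxx ✓), payload 010001.
Concatenate: 1011111111010001 = 0xBFD1 (16 bits → U+BFD1).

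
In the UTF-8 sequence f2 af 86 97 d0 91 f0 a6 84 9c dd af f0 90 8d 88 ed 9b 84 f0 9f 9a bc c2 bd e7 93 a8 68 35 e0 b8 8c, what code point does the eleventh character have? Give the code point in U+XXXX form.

Offset 0: leading byte 0xF2 = 11110010 → 4-byte char #1 = F2 AF 86 97.
Offset 4: leading byte 0xD0 = 11010000 → 2-byte char #2 = D0 91.
Offset 6: leading byte 0xF0 = 11110000 → 4-byte char #3 = F0 A6 84 9C.
Offset 10: leading byte 0xDD = 11011101 → 2-byte char #4 = DD AF.
Offset 12: leading byte 0xF0 = 11110000 → 4-byte char #5 = F0 90 8D 88.
Offset 16: leading byte 0xED = 11101101 → 3-byte char #6 = ED 9B 84.
Offset 19: leading byte 0xF0 = 11110000 → 4-byte char #7 = F0 9F 9A BC.
Offset 23: leading byte 0xC2 = 11000010 → 2-byte char #8 = C2 BD.
Offset 25: leading byte 0xE7 = 11100111 → 3-byte char #9 = E7 93 A8.
Offset 28: leading byte 0x68 = 01101000 → 1-byte char #10 = 68.
Offset 29: leading byte 0x35 = 00110101 → 1-byte char #11 = 35.
Leading byte 0x35 = 00110101 matches 0xxxxxxx → 1-byte sequence.
Byte 1: 0x35 = 00110101, payload 0110101 (7 bits).
Concatenate: 0110101 = 0x35 (7 bits → U+0035).

U+0035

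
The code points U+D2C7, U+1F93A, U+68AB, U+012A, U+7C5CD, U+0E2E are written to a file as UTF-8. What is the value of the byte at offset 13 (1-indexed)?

1-indexed offset 13 is 0-indexed offset 12.
U+D2C7 → 3-byte form ED 8B 87 at offsets 0–2.
U+1F93A → 4-byte form F0 9F A4 BA at offsets 3–6.
U+68AB → 3-byte form E6 A2 AB at offsets 7–9.
U+012A → 2-byte form C4 AA at offsets 10–11.
U+7C5CD → 4-byte form F1 BC 97 8D at offsets 12–15.
Offset 12 falls in char 5's range; it's byte 1 of F1 BC 97 8D = 0xF1.

0xF1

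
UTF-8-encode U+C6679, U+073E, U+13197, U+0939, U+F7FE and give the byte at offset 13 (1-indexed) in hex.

1-indexed offset 13 is 0-indexed offset 12.
U+C6679 → 4-byte form F3 86 99 B9 at offsets 0–3.
U+073E → 2-byte form DC BE at offsets 4–5.
U+13197 → 4-byte form F0 93 86 97 at offsets 6–9.
U+0939 → 3-byte form E0 A4 B9 at offsets 10–12.
Offset 12 falls in char 4's range; it's byte 3 of E0 A4 B9 = 0xB9.

0xB9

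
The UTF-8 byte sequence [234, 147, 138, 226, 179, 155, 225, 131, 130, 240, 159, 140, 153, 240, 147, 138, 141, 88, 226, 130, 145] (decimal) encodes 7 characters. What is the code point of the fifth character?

Offset 0: leading byte 0xEA = 11101010 → 3-byte char #1 = EA 93 8A.
Offset 3: leading byte 0xE2 = 11100010 → 3-byte char #2 = E2 B3 9B.
Offset 6: leading byte 0xE1 = 11100001 → 3-byte char #3 = E1 83 82.
Offset 9: leading byte 0xF0 = 11110000 → 4-byte char #4 = F0 9F 8C 99.
Offset 13: leading byte 0xF0 = 11110000 → 4-byte char #5 = F0 93 8A 8D.
Leading byte 0xF0 = 11110000 matches 11110xxx → 4-byte sequence.
Byte 1: 0xF0 = 11110000, payload 000 (3 bits).
Byte 2: 0x93 = 10010011 (10xxxxxx ✓), payload 010011.
Byte 3: 0x8A = 10001010 (10xxxxxx ✓), payload 001010.
Byte 4: 0x8D = 10001101 (10xxxxxx ✓), payload 001101.
Concatenate: 000010011001010001101 = 0x1328D (21 bits → U+1328D).

U+1328D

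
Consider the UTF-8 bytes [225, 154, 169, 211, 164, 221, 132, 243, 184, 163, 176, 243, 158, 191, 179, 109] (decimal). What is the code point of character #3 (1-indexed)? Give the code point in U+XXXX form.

U+0744

Offset 0: leading byte 0xE1 = 11100001 → 3-byte char #1 = E1 9A A9.
Offset 3: leading byte 0xD3 = 11010011 → 2-byte char #2 = D3 A4.
Offset 5: leading byte 0xDD = 11011101 → 2-byte char #3 = DD 84.
Leading byte 0xDD = 11011101 matches 110xxxxx → 2-byte sequence.
Byte 1: 0xDD = 11011101, payload 11101 (5 bits).
Byte 2: 0x84 = 10000100 (10xxxxxx ✓), payload 000100.
Concatenate: 11101000100 = 0x744 (11 bits → U+0744).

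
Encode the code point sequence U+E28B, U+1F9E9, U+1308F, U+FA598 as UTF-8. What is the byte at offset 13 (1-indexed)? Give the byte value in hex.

1-indexed offset 13 is 0-indexed offset 12.
U+E28B → 3-byte form EE 8A 8B at offsets 0–2.
U+1F9E9 → 4-byte form F0 9F A7 A9 at offsets 3–6.
U+1308F → 4-byte form F0 93 82 8F at offsets 7–10.
U+FA598 → 4-byte form F3 BA 96 98 at offsets 11–14.
Offset 12 falls in char 4's range; it's byte 2 of F3 BA 96 98 = 0xBA.

0xBA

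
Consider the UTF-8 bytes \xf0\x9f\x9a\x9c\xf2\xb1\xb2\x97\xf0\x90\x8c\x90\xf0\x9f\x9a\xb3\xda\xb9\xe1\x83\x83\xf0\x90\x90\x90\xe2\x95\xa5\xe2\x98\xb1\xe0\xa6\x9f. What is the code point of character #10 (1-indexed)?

U+099F

Offset 0: leading byte 0xF0 = 11110000 → 4-byte char #1 = F0 9F 9A 9C.
Offset 4: leading byte 0xF2 = 11110010 → 4-byte char #2 = F2 B1 B2 97.
Offset 8: leading byte 0xF0 = 11110000 → 4-byte char #3 = F0 90 8C 90.
Offset 12: leading byte 0xF0 = 11110000 → 4-byte char #4 = F0 9F 9A B3.
Offset 16: leading byte 0xDA = 11011010 → 2-byte char #5 = DA B9.
Offset 18: leading byte 0xE1 = 11100001 → 3-byte char #6 = E1 83 83.
Offset 21: leading byte 0xF0 = 11110000 → 4-byte char #7 = F0 90 90 90.
Offset 25: leading byte 0xE2 = 11100010 → 3-byte char #8 = E2 95 A5.
Offset 28: leading byte 0xE2 = 11100010 → 3-byte char #9 = E2 98 B1.
Offset 31: leading byte 0xE0 = 11100000 → 3-byte char #10 = E0 A6 9F.
Leading byte 0xE0 = 11100000 matches 1110xxxx → 3-byte sequence.
Byte 1: 0xE0 = 11100000, payload 0000 (4 bits).
Byte 2: 0xA6 = 10100110 (10xxxxxx ✓), payload 100110.
Byte 3: 0x9F = 10011111 (10xxxxxx ✓), payload 011111.
Concatenate: 0000100110011111 = 0x99F (16 bits → U+099F).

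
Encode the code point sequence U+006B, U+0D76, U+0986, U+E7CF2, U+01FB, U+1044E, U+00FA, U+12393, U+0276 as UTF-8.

6B E0 B5 B6 E0 A6 86 F3 A7 B3 B2 C7 BB F0 90 91 8E C3 BA F0 92 8E 93 C9 B6

U+006B: 1-byte form → 6B.
U+0D76: 3-byte form → E0 B5 B6.
U+0986: 3-byte form → E0 A6 86.
U+E7CF2: 4-byte form → F3 A7 B3 B2.
U+01FB: 2-byte form → C7 BB.
U+1044E: 4-byte form → F0 90 91 8E.
U+00FA: 2-byte form → C3 BA.
U+12393: 4-byte form → F0 92 8E 93.
U+0276: 2-byte form → C9 B6.
Concatenated (25 bytes): 6B E0 B5 B6 E0 A6 86 F3 A7 B3 B2 C7 BB F0 90 91 8E C3 BA F0 92 8E 93 C9 B6.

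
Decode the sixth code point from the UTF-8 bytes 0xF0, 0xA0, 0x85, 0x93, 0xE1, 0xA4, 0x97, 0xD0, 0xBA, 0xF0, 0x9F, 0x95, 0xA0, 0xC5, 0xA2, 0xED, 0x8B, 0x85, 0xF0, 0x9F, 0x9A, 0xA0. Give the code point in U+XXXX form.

U+D2C5

Offset 0: leading byte 0xF0 = 11110000 → 4-byte char #1 = F0 A0 85 93.
Offset 4: leading byte 0xE1 = 11100001 → 3-byte char #2 = E1 A4 97.
Offset 7: leading byte 0xD0 = 11010000 → 2-byte char #3 = D0 BA.
Offset 9: leading byte 0xF0 = 11110000 → 4-byte char #4 = F0 9F 95 A0.
Offset 13: leading byte 0xC5 = 11000101 → 2-byte char #5 = C5 A2.
Offset 15: leading byte 0xED = 11101101 → 3-byte char #6 = ED 8B 85.
Leading byte 0xED = 11101101 matches 1110xxxx → 3-byte sequence.
Byte 1: 0xED = 11101101, payload 1101 (4 bits).
Byte 2: 0x8B = 10001011 (10xxxxxx ✓), payload 001011.
Byte 3: 0x85 = 10000101 (10xxxxxx ✓), payload 000101.
Concatenate: 1101001011000101 = 0xD2C5 (16 bits → U+D2C5).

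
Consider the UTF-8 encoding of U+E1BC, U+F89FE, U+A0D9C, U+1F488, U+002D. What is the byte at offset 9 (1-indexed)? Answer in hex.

1-indexed offset 9 is 0-indexed offset 8.
U+E1BC → 3-byte form EE 86 BC at offsets 0–2.
U+F89FE → 4-byte form F3 B8 A7 BE at offsets 3–6.
U+A0D9C → 4-byte form F2 A0 B6 9C at offsets 7–10.
Offset 8 falls in char 3's range; it's byte 2 of F2 A0 B6 9C = 0xA0.

0xA0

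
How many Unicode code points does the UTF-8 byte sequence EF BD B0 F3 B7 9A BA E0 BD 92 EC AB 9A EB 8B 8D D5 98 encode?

6

Byte at offset 0: 0xEF = 11101111 → 3-byte char (#1). Advance 3.
Byte at offset 3: 0xF3 = 11110011 → 4-byte char (#2). Advance 4.
Byte at offset 7: 0xE0 = 11100000 → 3-byte char (#3). Advance 3.
Byte at offset 10: 0xEC = 11101100 → 3-byte char (#4). Advance 3.
Byte at offset 13: 0xEB = 11101011 → 3-byte char (#5). Advance 3.
Byte at offset 16: 0xD5 = 11010101 → 2-byte char (#6). Advance 2.
Reached end at offset 18 after 6 code points.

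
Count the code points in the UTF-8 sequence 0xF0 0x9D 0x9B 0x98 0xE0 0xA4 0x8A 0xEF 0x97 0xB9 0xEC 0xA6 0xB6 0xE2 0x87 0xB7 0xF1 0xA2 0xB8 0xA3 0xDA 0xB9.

7

Byte at offset 0: 0xF0 = 11110000 → 4-byte char (#1). Advance 4.
Byte at offset 4: 0xE0 = 11100000 → 3-byte char (#2). Advance 3.
Byte at offset 7: 0xEF = 11101111 → 3-byte char (#3). Advance 3.
Byte at offset 10: 0xEC = 11101100 → 3-byte char (#4). Advance 3.
Byte at offset 13: 0xE2 = 11100010 → 3-byte char (#5). Advance 3.
Byte at offset 16: 0xF1 = 11110001 → 4-byte char (#6). Advance 4.
Byte at offset 20: 0xDA = 11011010 → 2-byte char (#7). Advance 2.
Reached end at offset 22 after 7 code points.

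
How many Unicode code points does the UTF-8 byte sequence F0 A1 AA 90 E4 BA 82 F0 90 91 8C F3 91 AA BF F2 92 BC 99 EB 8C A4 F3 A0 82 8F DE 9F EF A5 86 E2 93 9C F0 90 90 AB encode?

11

Byte at offset 0: 0xF0 = 11110000 → 4-byte char (#1). Advance 4.
Byte at offset 4: 0xE4 = 11100100 → 3-byte char (#2). Advance 3.
Byte at offset 7: 0xF0 = 11110000 → 4-byte char (#3). Advance 4.
Byte at offset 11: 0xF3 = 11110011 → 4-byte char (#4). Advance 4.
Byte at offset 15: 0xF2 = 11110010 → 4-byte char (#5). Advance 4.
Byte at offset 19: 0xEB = 11101011 → 3-byte char (#6). Advance 3.
Byte at offset 22: 0xF3 = 11110011 → 4-byte char (#7). Advance 4.
Byte at offset 26: 0xDE = 11011110 → 2-byte char (#8). Advance 2.
Byte at offset 28: 0xEF = 11101111 → 3-byte char (#9). Advance 3.
Byte at offset 31: 0xE2 = 11100010 → 3-byte char (#10). Advance 3.
Byte at offset 34: 0xF0 = 11110000 → 4-byte char (#11). Advance 4.
Reached end at offset 38 after 11 code points.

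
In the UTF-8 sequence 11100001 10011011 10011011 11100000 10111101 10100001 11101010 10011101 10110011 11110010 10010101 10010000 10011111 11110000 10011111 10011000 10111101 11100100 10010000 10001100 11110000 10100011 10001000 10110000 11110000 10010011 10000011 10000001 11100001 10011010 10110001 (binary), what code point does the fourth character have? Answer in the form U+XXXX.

U+9541F

Offset 0: leading byte 0xE1 = 11100001 → 3-byte char #1 = E1 9B 9B.
Offset 3: leading byte 0xE0 = 11100000 → 3-byte char #2 = E0 BD A1.
Offset 6: leading byte 0xEA = 11101010 → 3-byte char #3 = EA 9D B3.
Offset 9: leading byte 0xF2 = 11110010 → 4-byte char #4 = F2 95 90 9F.
Leading byte 0xF2 = 11110010 matches 11110xxx → 4-byte sequence.
Byte 1: 0xF2 = 11110010, payload 010 (3 bits).
Byte 2: 0x95 = 10010101 (10xxxxxx ✓), payload 010101.
Byte 3: 0x90 = 10010000 (10xxxxxx ✓), payload 010000.
Byte 4: 0x9F = 10011111 (10xxxxxx ✓), payload 011111.
Concatenate: 010010101010000011111 = 0x9541F (21 bits → U+9541F).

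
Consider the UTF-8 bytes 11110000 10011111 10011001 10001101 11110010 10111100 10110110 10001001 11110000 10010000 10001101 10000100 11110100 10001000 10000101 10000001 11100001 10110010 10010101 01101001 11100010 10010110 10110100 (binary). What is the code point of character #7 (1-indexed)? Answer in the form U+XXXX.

Offset 0: leading byte 0xF0 = 11110000 → 4-byte char #1 = F0 9F 99 8D.
Offset 4: leading byte 0xF2 = 11110010 → 4-byte char #2 = F2 BC B6 89.
Offset 8: leading byte 0xF0 = 11110000 → 4-byte char #3 = F0 90 8D 84.
Offset 12: leading byte 0xF4 = 11110100 → 4-byte char #4 = F4 88 85 81.
Offset 16: leading byte 0xE1 = 11100001 → 3-byte char #5 = E1 B2 95.
Offset 19: leading byte 0x69 = 01101001 → 1-byte char #6 = 69.
Offset 20: leading byte 0xE2 = 11100010 → 3-byte char #7 = E2 96 B4.
Leading byte 0xE2 = 11100010 matches 1110xxxx → 3-byte sequence.
Byte 1: 0xE2 = 11100010, payload 0010 (4 bits).
Byte 2: 0x96 = 10010110 (10xxxxxx ✓), payload 010110.
Byte 3: 0xB4 = 10110100 (10xxxxxx ✓), payload 110100.
Concatenate: 0010010110110100 = 0x25B4 (16 bits → U+25B4).

U+25B4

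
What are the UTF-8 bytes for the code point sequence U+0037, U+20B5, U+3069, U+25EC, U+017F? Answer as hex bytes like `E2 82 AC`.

U+0037: 1-byte form → 37.
U+20B5: 3-byte form → E2 82 B5.
U+3069: 3-byte form → E3 81 A9.
U+25EC: 3-byte form → E2 97 AC.
U+017F: 2-byte form → C5 BF.
Concatenated (12 bytes): 37 E2 82 B5 E3 81 A9 E2 97 AC C5 BF.

37 E2 82 B5 E3 81 A9 E2 97 AC C5 BF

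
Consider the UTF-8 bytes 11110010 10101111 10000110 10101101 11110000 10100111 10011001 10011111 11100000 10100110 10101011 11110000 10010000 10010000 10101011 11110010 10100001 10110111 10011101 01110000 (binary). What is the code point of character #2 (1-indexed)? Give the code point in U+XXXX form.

U+2765F

Offset 0: leading byte 0xF2 = 11110010 → 4-byte char #1 = F2 AF 86 AD.
Offset 4: leading byte 0xF0 = 11110000 → 4-byte char #2 = F0 A7 99 9F.
Leading byte 0xF0 = 11110000 matches 11110xxx → 4-byte sequence.
Byte 1: 0xF0 = 11110000, payload 000 (3 bits).
Byte 2: 0xA7 = 10100111 (10xxxxxx ✓), payload 100111.
Byte 3: 0x99 = 10011001 (10xxxxxx ✓), payload 011001.
Byte 4: 0x9F = 10011111 (10xxxxxx ✓), payload 011111.
Concatenate: 000100111011001011111 = 0x2765F (21 bits → U+2765F).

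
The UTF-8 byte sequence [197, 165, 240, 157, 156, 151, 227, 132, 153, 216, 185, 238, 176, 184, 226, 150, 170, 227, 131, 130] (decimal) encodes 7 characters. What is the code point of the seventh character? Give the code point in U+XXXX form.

Offset 0: leading byte 0xC5 = 11000101 → 2-byte char #1 = C5 A5.
Offset 2: leading byte 0xF0 = 11110000 → 4-byte char #2 = F0 9D 9C 97.
Offset 6: leading byte 0xE3 = 11100011 → 3-byte char #3 = E3 84 99.
Offset 9: leading byte 0xD8 = 11011000 → 2-byte char #4 = D8 B9.
Offset 11: leading byte 0xEE = 11101110 → 3-byte char #5 = EE B0 B8.
Offset 14: leading byte 0xE2 = 11100010 → 3-byte char #6 = E2 96 AA.
Offset 17: leading byte 0xE3 = 11100011 → 3-byte char #7 = E3 83 82.
Leading byte 0xE3 = 11100011 matches 1110xxxx → 3-byte sequence.
Byte 1: 0xE3 = 11100011, payload 0011 (4 bits).
Byte 2: 0x83 = 10000011 (10xxxxxx ✓), payload 000011.
Byte 3: 0x82 = 10000010 (10xxxxxx ✓), payload 000010.
Concatenate: 0011000011000010 = 0x30C2 (16 bits → U+30C2).

U+30C2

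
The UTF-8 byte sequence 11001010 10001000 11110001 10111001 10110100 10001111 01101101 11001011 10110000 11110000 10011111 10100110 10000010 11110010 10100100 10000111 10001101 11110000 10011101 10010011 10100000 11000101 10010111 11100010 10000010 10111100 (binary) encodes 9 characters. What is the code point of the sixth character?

Offset 0: leading byte 0xCA = 11001010 → 2-byte char #1 = CA 88.
Offset 2: leading byte 0xF1 = 11110001 → 4-byte char #2 = F1 B9 B4 8F.
Offset 6: leading byte 0x6D = 01101101 → 1-byte char #3 = 6D.
Offset 7: leading byte 0xCB = 11001011 → 2-byte char #4 = CB B0.
Offset 9: leading byte 0xF0 = 11110000 → 4-byte char #5 = F0 9F A6 82.
Offset 13: leading byte 0xF2 = 11110010 → 4-byte char #6 = F2 A4 87 8D.
Leading byte 0xF2 = 11110010 matches 11110xxx → 4-byte sequence.
Byte 1: 0xF2 = 11110010, payload 010 (3 bits).
Byte 2: 0xA4 = 10100100 (10xxxxxx ✓), payload 100100.
Byte 3: 0x87 = 10000111 (10xxxxxx ✓), payload 000111.
Byte 4: 0x8D = 10001101 (10xxxxxx ✓), payload 001101.
Concatenate: 010100100000111001101 = 0xA41CD (21 bits → U+A41CD).

U+A41CD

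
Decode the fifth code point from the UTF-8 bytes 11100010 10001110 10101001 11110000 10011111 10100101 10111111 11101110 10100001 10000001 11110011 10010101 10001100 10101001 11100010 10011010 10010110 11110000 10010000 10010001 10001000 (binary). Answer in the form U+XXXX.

U+2696

Offset 0: leading byte 0xE2 = 11100010 → 3-byte char #1 = E2 8E A9.
Offset 3: leading byte 0xF0 = 11110000 → 4-byte char #2 = F0 9F A5 BF.
Offset 7: leading byte 0xEE = 11101110 → 3-byte char #3 = EE A1 81.
Offset 10: leading byte 0xF3 = 11110011 → 4-byte char #4 = F3 95 8C A9.
Offset 14: leading byte 0xE2 = 11100010 → 3-byte char #5 = E2 9A 96.
Leading byte 0xE2 = 11100010 matches 1110xxxx → 3-byte sequence.
Byte 1: 0xE2 = 11100010, payload 0010 (4 bits).
Byte 2: 0x9A = 10011010 (10xxxxxx ✓), payload 011010.
Byte 3: 0x96 = 10010110 (10xxxxxx ✓), payload 010110.
Concatenate: 0010011010010110 = 0x2696 (16 bits → U+2696).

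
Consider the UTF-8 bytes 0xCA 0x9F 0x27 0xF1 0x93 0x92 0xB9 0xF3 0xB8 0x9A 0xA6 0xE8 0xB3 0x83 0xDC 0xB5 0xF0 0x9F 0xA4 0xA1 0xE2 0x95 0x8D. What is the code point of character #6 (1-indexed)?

Offset 0: leading byte 0xCA = 11001010 → 2-byte char #1 = CA 9F.
Offset 2: leading byte 0x27 = 00100111 → 1-byte char #2 = 27.
Offset 3: leading byte 0xF1 = 11110001 → 4-byte char #3 = F1 93 92 B9.
Offset 7: leading byte 0xF3 = 11110011 → 4-byte char #4 = F3 B8 9A A6.
Offset 11: leading byte 0xE8 = 11101000 → 3-byte char #5 = E8 B3 83.
Offset 14: leading byte 0xDC = 11011100 → 2-byte char #6 = DC B5.
Leading byte 0xDC = 11011100 matches 110xxxxx → 2-byte sequence.
Byte 1: 0xDC = 11011100, payload 11100 (5 bits).
Byte 2: 0xB5 = 10110101 (10xxxxxx ✓), payload 110101.
Concatenate: 11100110101 = 0x735 (11 bits → U+0735).

U+0735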